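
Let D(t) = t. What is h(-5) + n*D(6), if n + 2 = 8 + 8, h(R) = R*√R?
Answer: 84 - 5*I*√5 ≈ 84.0 - 11.18*I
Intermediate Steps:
h(R) = R^(3/2)
n = 14 (n = -2 + (8 + 8) = -2 + 16 = 14)
h(-5) + n*D(6) = (-5)^(3/2) + 14*6 = -5*I*√5 + 84 = 84 - 5*I*√5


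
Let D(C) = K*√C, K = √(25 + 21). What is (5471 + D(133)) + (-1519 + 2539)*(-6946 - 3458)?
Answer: -10606609 + √6118 ≈ -1.0607e+7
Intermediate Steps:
K = √46 ≈ 6.7823
D(C) = √46*√C
(5471 + D(133)) + (-1519 + 2539)*(-6946 - 3458) = (5471 + √46*√133) + (-1519 + 2539)*(-6946 - 3458) = (5471 + √6118) + 1020*(-10404) = (5471 + √6118) - 10612080 = -10606609 + √6118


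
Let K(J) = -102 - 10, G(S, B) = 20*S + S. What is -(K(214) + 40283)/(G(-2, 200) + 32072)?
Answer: -40171/32030 ≈ -1.2542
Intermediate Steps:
G(S, B) = 21*S
K(J) = -112
-(K(214) + 40283)/(G(-2, 200) + 32072) = -(-112 + 40283)/(21*(-2) + 32072) = -40171/(-42 + 32072) = -40171/32030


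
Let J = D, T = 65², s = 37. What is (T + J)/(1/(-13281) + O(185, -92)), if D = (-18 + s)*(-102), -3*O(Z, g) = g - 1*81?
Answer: 10124549/255290 ≈ 39.659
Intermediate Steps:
O(Z, g) = 27 - g/3 (O(Z, g) = -(g - 1*81)/3 = -(g - 81)/3 = -(-81 + g)/3 = 27 - g/3)
T = 4225
D = -1938 (D = (-18 + 37)*(-102) = 19*(-102) = -1938)
J = -1938
(T + J)/(1/(-13281) + O(185, -92)) = (4225 - 1938)/(1/(-13281) + (27 - ⅓*(-92))) = 2287/(-1/13281 + (27 + 92/3)) = 2287/(-1/13281 + 173/3) = 2287/(255290/4427) = 2287*(4427/255290) = 10124549/255290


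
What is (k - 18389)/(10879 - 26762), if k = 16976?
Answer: 1413/15883 ≈ 0.088963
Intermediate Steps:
(k - 18389)/(10879 - 26762) = (16976 - 18389)/(10879 - 26762) = -1413/(-15883) = -1413*(-1/15883) = 1413/15883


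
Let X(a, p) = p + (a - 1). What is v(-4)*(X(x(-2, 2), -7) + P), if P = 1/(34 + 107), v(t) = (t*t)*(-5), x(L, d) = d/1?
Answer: 67600/141 ≈ 479.43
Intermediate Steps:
x(L, d) = d (x(L, d) = d*1 = d)
v(t) = -5*t² (v(t) = t²*(-5) = -5*t²)
X(a, p) = -1 + a + p (X(a, p) = p + (-1 + a) = -1 + a + p)
P = 1/141 ≈ 0.0070922
v(-4)*(X(x(-2, 2), -7) + P) = (-5*(-4)²)*((-1 + 2 - 7) + 1/141) = (-5*16)*(-6 + 1/141) = -80*(-845/141) = 67600/141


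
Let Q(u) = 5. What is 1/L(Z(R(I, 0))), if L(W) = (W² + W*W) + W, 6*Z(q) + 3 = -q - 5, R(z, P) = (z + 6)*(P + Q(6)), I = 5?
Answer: 1/210 ≈ 0.0047619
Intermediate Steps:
R(z, P) = (5 + P)*(6 + z) (R(z, P) = (z + 6)*(P + 5) = (6 + z)*(5 + P) = (5 + P)*(6 + z))
Z(q) = -4/3 - q/6 (Z(q) = -½ + (-q - 5)/6 = -½ + (-5 - q)/6 = -½ + (-⅚ - q/6) = -4/3 - q/6)
L(W) = W + 2*W² (L(W) = (W² + W²) + W = 2*W² + W = W + 2*W²)
1/L(Z(R(I, 0))) = 1/((-4/3 - (30 + 5*5 + 6*0 + 0*5)/6)*(1 + 2*(-4/3 - (30 + 5*5 + 6*0 + 0*5)/6))) = 1/((-4/3 - (30 + 25 + 0 + 0)/6)*(1 + 2*(-4/3 - (30 + 25 + 0 + 0)/6))) = 1/((-4/3 - ⅙*55)*(1 + 2*(-4/3 - ⅙*55))) = 1/((-4/3 - 55/6)*(1 + 2*(-4/3 - 55/6))) = 1/(-21*(1 + 2*(-21/2))/2) = 1/(-21*(1 - 21)/2) = 1/(-21/2*(-20)) = 1/210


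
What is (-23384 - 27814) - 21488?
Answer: -72686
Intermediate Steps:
(-23384 - 27814) - 21488 = -51198 - 21488 = -72686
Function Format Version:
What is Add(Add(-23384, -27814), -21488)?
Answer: -72686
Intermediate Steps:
Add(Add(-23384, -27814), -21488) = Add(-51198, -21488) = -72686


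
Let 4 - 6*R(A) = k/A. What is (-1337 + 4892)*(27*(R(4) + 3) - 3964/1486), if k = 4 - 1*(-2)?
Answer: 946479645/2972 ≈ 3.1847e+5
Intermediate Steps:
k = 6 (k = 4 + 2 = 6)
R(A) = 2/3 - 1/A
(-1337 + 4892)*(27*(R(4) + 3) - 3964/1486) = (-1337 + 4892)*(27*((2/3 - 1/4) + 3) - 3964/1486) = 3555*(27*((2/3 - 1*1/4) + 3) - 3964*1/1486) = 3555*(27*((2/3 - 1/4) + 3) - 1982/743) = 3555*(27*(5/12 + 3) - 1982/743) = 3555*(27*(41/12) - 1982/743) = 3555*(369/4 - 1982/743) = 3555*(266239/2972) = 946479645/2972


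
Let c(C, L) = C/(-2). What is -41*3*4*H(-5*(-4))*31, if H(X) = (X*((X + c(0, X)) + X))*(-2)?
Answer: 24403200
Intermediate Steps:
c(C, L) = -C/2 (c(C, L) = C*(-1/2) = -C/2)
H(X) = -4*X**2 (H(X) = (X*((X - 1/2*0) + X))*(-2) = (X*((X + 0) + X))*(-2) = (X*(X + X))*(-2) = (X*(2*X))*(-2) = (2*X**2)*(-2) = -4*X**2)
-41*3*4*H(-5*(-4))*31 = -41*3*4*(-4*(-5*(-4))**2)*31 = -492*(-4*20**2)*31 = -492*(-4*400)*31 = -492*(-1600)*31 = -41*(-19200)*31 = 787200*31 = 24403200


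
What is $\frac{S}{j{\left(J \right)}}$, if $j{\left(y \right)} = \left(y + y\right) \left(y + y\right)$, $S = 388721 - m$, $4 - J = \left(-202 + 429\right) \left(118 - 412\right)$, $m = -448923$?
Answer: $\frac{209411}{4454494564} \approx 4.7011 \cdot 10^{-5}$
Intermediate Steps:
$J = 66742$ ($J = 4 - \left(-202 + 429\right) \left(118 - 412\right) = 4 - 227 \left(-294\right) = 4 - -66738 = 4 + 66738 = 66742$)
$S = 837644$ ($S = 388721 - -448923 = 388721 + 448923 = 837644$)
$j{\left(y \right)} = 4 y^{2}$ ($j{\left(y \right)} = 2 y 2 y = 4 y^{2}$)
$\frac{S}{j{\left(J \right)}} = \frac{837644}{4 \cdot 66742^{2}} = \frac{837644}{4 \cdot 4454494564} = \frac{837644}{17817978256} = 837644 \cdot \frac{1}{17817978256} = \frac{209411}{4454494564}$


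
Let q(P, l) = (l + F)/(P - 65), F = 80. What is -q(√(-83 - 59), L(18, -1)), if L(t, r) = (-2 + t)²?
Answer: 21840/4367 + 336*I*√142/4367 ≈ 5.0011 + 0.91685*I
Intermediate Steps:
q(P, l) = (80 + l)/(-65 + P) (q(P, l) = (l + 80)/(P - 65) = (80 + l)/(-65 + P))
-q(√(-83 - 59), L(18, -1)) = -(80 + (-2 + 18)²)/(-65 + √(-83 - 59)) = -(80 + 16²)/(-65 + √(-142)) = -(80 + 256)/(-65 + I*√142) = -336/(-65 + I*√142)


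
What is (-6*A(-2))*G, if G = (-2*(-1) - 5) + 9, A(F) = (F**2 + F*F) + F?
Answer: -216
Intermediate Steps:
A(F) = F + 2*F**2 (A(F) = (F**2 + F**2) + F = 2*F**2 + F = F + 2*F**2)
G = 6 (G = (2 - 5) + 9 = -3 + 9 = 6)
(-6*A(-2))*G = -(-12)*(1 + 2*(-2))*6 = -(-12)*(1 - 4)*6 = -(-12)*(-3)*6 = -6*6*6 = -36*6 = -216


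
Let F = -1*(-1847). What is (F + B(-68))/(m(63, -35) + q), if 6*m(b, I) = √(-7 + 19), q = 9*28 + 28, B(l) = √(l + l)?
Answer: 1551480/235199 - 1847*√3/235199 - 2*I*√102/235199 + 1680*I*√34/235199 ≈ 6.5829 + 0.041564*I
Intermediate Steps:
B(l) = √2*√l (B(l) = √(2*l) = √2*√l)
q = 280 (q = 252 + 28 = 280)
m(b, I) = √3/3 (m(b, I) = √(-7 + 19)/6 = √12/6 = (2*√3)/6 = √3/3)
F = 1847
(F + B(-68))/(m(63, -35) + q) = (1847 + √2*√(-68))/(√3/3 + 280) = (1847 + √2*(2*I*√17))/(280 + √3/3) = (1847 + 2*I*√34)/(280 + √3/3)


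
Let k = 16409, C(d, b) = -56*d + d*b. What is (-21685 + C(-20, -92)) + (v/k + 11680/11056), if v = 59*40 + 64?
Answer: -212301987221/11338619 ≈ -18724.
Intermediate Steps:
C(d, b) = -56*d + b*d
v = 2424 (v = 2360 + 64 = 2424)
(-21685 + C(-20, -92)) + (v/k + 11680/11056) = (-21685 - 20*(-56 - 92)) + (2424/16409 + 11680/11056) = (-21685 - 20*(-148)) + (2424*(1/16409) + 11680*(1/11056)) = (-21685 + 2960) + (2424/16409 + 730/691) = -18725 + 13653554/11338619 = -212301987221/11338619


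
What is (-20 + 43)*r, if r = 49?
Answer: 1127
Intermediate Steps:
(-20 + 43)*r = (-20 + 43)*49 = 23*49 = 1127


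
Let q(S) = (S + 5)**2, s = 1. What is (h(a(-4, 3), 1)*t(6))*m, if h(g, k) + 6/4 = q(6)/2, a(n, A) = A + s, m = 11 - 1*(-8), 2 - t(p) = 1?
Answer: 1121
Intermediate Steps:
t(p) = 1 (t(p) = 2 - 1*1 = 2 - 1 = 1)
m = 19 (m = 11 + 8 = 19)
q(S) = (5 + S)**2
a(n, A) = 1 + A (a(n, A) = A + 1 = 1 + A)
h(g, k) = 59 (h(g, k) = -3/2 + (5 + 6)**2/2 = -3/2 + 11**2*(1/2) = -3/2 + 121*(1/2) = -3/2 + 121/2 = 59)
(h(a(-4, 3), 1)*t(6))*m = (59*1)*19 = 59*19 = 1121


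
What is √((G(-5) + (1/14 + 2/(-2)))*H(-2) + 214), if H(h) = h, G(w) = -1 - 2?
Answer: √10871/7 ≈ 14.895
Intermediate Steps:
G(w) = -3
√((G(-5) + (1/14 + 2/(-2)))*H(-2) + 214) = √((-3 + (1/14 + 2/(-2)))*(-2) + 214) = √((-3 + (1*(1/14) + 2*(-½)))*(-2) + 214) = √((-3 + (1/14 - 1))*(-2) + 214) = √((-3 - 13/14)*(-2) + 214) = √(-55/14*(-2) + 214) = √(55/7 + 214) = √(1553/7) = √10871/7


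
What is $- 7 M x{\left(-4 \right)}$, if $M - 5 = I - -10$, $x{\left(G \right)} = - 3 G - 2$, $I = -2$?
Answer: $-910$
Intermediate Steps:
$x{\left(G \right)} = -2 - 3 G$
$M = 13$ ($M = 5 - -8 = 5 + \left(-2 + 10\right) = 5 + 8 = 13$)
$- 7 M x{\left(-4 \right)} = \left(-7\right) 13 \left(-2 - -12\right) = - 91 \left(-2 + 12\right) = \left(-91\right) 10 = -910$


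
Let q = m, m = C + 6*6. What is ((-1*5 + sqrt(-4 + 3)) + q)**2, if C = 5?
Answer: (36 + I)**2 ≈ 1295.0 + 72.0*I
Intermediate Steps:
m = 41 (m = 5 + 6*6 = 5 + 36 = 41)
q = 41
((-1*5 + sqrt(-4 + 3)) + q)**2 = ((-1*5 + sqrt(-4 + 3)) + 41)**2 = ((-5 + sqrt(-1)) + 41)**2 = ((-5 + I) + 41)**2 = (36 + I)**2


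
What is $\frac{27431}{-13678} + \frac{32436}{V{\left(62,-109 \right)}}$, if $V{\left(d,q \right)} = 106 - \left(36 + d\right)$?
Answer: $\frac{27715010}{6839} \approx 4052.5$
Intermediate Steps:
$V{\left(d,q \right)} = 70 - d$ ($V{\left(d,q \right)} = 106 - \left(36 + d\right) = 70 - d$)
$\frac{27431}{-13678} + \frac{32436}{V{\left(62,-109 \right)}} = \frac{27431}{-13678} + \frac{32436}{70 - 62} = 27431 \left(- \frac{1}{13678}\right) + \frac{32436}{70 - 62} = - \frac{27431}{13678} + \frac{32436}{8} = - \frac{27431}{13678} + 32436 \cdot \frac{1}{8} = - \frac{27431}{13678} + \frac{8109}{2} = \frac{27715010}{6839}$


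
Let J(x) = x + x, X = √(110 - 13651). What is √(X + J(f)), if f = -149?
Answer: √(-298 + I*√13541) ≈ 3.3101 + 17.577*I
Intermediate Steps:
X = I*√13541 (X = √(-13541) = I*√13541 ≈ 116.37*I)
J(x) = 2*x
√(X + J(f)) = √(I*√13541 + 2*(-149)) = √(I*√13541 - 298) = √(-298 + I*√13541)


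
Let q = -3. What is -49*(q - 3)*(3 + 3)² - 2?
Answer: 10582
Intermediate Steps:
-49*(q - 3)*(3 + 3)² - 2 = -49*(-3 - 3)*(3 + 3)² - 2 = -(-294)*6² - 2 = -(-294)*36 - 2 = -49*(-216) - 2 = 10584 - 2 = 10582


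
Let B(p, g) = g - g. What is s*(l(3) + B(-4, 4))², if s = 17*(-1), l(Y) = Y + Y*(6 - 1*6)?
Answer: -153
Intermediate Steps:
l(Y) = Y (l(Y) = Y + Y*(6 - 6) = Y + Y*0 = Y + 0 = Y)
B(p, g) = 0
s = -17
s*(l(3) + B(-4, 4))² = -17*(3 + 0)² = -17*3² = -17*9 = -153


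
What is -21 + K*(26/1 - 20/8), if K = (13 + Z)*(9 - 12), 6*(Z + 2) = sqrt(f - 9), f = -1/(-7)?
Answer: -1593/2 - 47*I*sqrt(434)/28 ≈ -796.5 - 34.969*I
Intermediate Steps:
f = 1/7 (f = -1*(-1/7) = 1/7 ≈ 0.14286)
Z = -2 + I*sqrt(434)/42 (Z = -2 + sqrt(1/7 - 9)/6 = -2 + sqrt(-62/7)/6 = -2 + (I*sqrt(434)/7)/6 = -2 + I*sqrt(434)/42 ≈ -2.0 + 0.49602*I)
K = -33 - I*sqrt(434)/14 (K = (13 + (-2 + I*sqrt(434)/42))*(9 - 12) = (11 + I*sqrt(434)/42)*(-3) = -33 - I*sqrt(434)/14 ≈ -33.0 - 1.488*I)
-21 + K*(26/1 - 20/8) = -21 + (-33 - I*sqrt(434)/14)*(26/1 - 20/8) = -21 + (-33 - I*sqrt(434)/14)*(26*1 - 20*1/8) = -21 + (-33 - I*sqrt(434)/14)*(26 - 5/2) = -21 + (-33 - I*sqrt(434)/14)*(47/2) = -21 + (-1551/2 - 47*I*sqrt(434)/28) = -1593/2 - 47*I*sqrt(434)/28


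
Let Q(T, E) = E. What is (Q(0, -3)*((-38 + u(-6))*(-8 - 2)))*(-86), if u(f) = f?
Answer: 113520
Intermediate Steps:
(Q(0, -3)*((-38 + u(-6))*(-8 - 2)))*(-86) = -3*(-38 - 6)*(-8 - 2)*(-86) = -(-132)*(-10)*(-86) = -3*440*(-86) = -1320*(-86) = 113520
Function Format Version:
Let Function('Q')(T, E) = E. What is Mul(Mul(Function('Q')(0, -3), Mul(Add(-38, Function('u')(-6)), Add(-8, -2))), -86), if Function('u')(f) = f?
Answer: 113520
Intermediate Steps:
Mul(Mul(Function('Q')(0, -3), Mul(Add(-38, Function('u')(-6)), Add(-8, -2))), -86) = Mul(Mul(-3, Mul(Add(-38, -6), Add(-8, -2))), -86) = Mul(Mul(-3, Mul(-44, -10)), -86) = Mul(Mul(-3, 440), -86) = Mul(-1320, -86) = 113520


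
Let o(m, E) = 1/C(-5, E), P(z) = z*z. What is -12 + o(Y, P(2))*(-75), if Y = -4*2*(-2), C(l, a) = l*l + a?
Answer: -423/29 ≈ -14.586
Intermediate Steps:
P(z) = z²
C(l, a) = a + l² (C(l, a) = l² + a = a + l²)
Y = 16 (Y = -8*(-2) = 16)
o(m, E) = 1/(25 + E) (o(m, E) = 1/(E + (-5)²) = 1/(E + 25) = 1/(25 + E))
-12 + o(Y, P(2))*(-75) = -12 - 75/(25 + 2²) = -12 - 75/(25 + 4) = -12 - 75/29 = -423/29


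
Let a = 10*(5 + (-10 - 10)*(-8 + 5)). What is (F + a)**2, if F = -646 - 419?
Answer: 172225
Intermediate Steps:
a = 650 (a = 10*(5 - 20*(-3)) = 10*(5 + 60) = 10*65 = 650)
F = -1065
(F + a)**2 = (-1065 + 650)**2 = (-415)**2 = 172225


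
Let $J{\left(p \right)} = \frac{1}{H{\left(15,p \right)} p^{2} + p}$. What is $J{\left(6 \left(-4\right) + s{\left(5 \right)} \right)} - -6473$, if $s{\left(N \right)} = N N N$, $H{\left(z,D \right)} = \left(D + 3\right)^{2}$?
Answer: $\frac{714192739342}{110334117} \approx 6473.0$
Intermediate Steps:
$H{\left(z,D \right)} = \left(3 + D\right)^{2}$
$s{\left(N \right)} = N^{3}$ ($s{\left(N \right)} = N^{2} N = N^{3}$)
$J{\left(p \right)} = \frac{1}{p + p^{2} \left(3 + p\right)^{2}}$ ($J{\left(p \right)} = \frac{1}{\left(3 + p\right)^{2} p^{2} + p} = \frac{1}{p^{2} \left(3 + p\right)^{2} + p} = \frac{1}{p + p^{2} \left(3 + p\right)^{2}}$)
$J{\left(6 \left(-4\right) + s{\left(5 \right)} \right)} - -6473 = \frac{1}{\left(6 \left(-4\right) + 5^{3}\right) \left(1 + \left(6 \left(-4\right) + 5^{3}\right) \left(3 + \left(6 \left(-4\right) + 5^{3}\right)\right)^{2}\right)} - -6473 = \frac{1}{\left(-24 + 125\right) \left(1 + \left(-24 + 125\right) \left(3 + \left(-24 + 125\right)\right)^{2}\right)} + 6473 = \frac{1}{101 \left(1 + 101 \left(3 + 101\right)^{2}\right)} + 6473 = \frac{1}{101 \left(1 + 101 \cdot 104^{2}\right)} + 6473 = \frac{1}{101 \left(1 + 101 \cdot 10816\right)} + 6473 = \frac{1}{101 \left(1 + 1092416\right)} + 6473 = \frac{1}{101 \cdot 1092417} + 6473 = \frac{1}{101} \cdot \frac{1}{1092417} + 6473 = \frac{1}{110334117} + 6473 = \frac{714192739342}{110334117}$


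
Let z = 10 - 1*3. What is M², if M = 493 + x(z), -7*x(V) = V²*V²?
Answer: 22500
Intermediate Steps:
z = 7 (z = 10 - 3 = 7)
x(V) = -V⁴/7 (x(V) = -V²*V²/7 = -V⁴/7)
M = 150 (M = 493 - ⅐*7⁴ = 493 - ⅐*2401 = 493 - 343 = 150)
M² = 150² = 22500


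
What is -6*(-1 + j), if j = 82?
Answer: -486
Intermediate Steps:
-6*(-1 + j) = -6*(-1 + 82) = -6*81 = -486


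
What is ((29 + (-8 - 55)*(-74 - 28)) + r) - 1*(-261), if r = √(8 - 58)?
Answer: 6716 + 5*I*√2 ≈ 6716.0 + 7.0711*I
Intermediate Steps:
r = 5*I*√2 (r = √(-50) = 5*I*√2 ≈ 7.0711*I)
((29 + (-8 - 55)*(-74 - 28)) + r) - 1*(-261) = ((29 + (-8 - 55)*(-74 - 28)) + 5*I*√2) - 1*(-261) = ((29 - 63*(-102)) + 5*I*√2) + 261 = ((29 + 6426) + 5*I*√2) + 261 = (6455 + 5*I*√2) + 261 = 6716 + 5*I*√2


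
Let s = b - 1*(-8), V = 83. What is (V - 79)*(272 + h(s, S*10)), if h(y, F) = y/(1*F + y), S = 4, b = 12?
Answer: 3268/3 ≈ 1089.3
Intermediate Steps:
s = 20 (s = 12 - 1*(-8) = 12 + 8 = 20)
h(y, F) = y/(F + y)
(V - 79)*(272 + h(s, S*10)) = (83 - 79)*(272 + 20/(4*10 + 20)) = 4*(272 + 20/(40 + 20)) = 4*(272 + 20/60) = 4*(272 + 20*(1/60)) = 4*(272 + ⅓) = 4*(817/3) = 3268/3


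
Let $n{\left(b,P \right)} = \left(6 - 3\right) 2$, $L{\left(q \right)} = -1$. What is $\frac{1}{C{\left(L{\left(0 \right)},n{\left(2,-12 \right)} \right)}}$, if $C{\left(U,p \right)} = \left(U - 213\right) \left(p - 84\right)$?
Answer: $\frac{1}{16692} \approx 5.9909 \cdot 10^{-5}$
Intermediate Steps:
$n{\left(b,P \right)} = 6$ ($n{\left(b,P \right)} = 3 \cdot 2 = 6$)
$C{\left(U,p \right)} = \left(-213 + U\right) \left(-84 + p\right)$
$\frac{1}{C{\left(L{\left(0 \right)},n{\left(2,-12 \right)} \right)}} = \frac{1}{17892 - 1278 - -84 - 6} = \frac{1}{17892 - 1278 + 84 - 6} = \frac{1}{16692}$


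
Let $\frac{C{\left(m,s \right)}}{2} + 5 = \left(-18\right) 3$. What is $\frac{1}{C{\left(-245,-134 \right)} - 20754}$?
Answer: $- \frac{1}{20872} \approx -4.7911 \cdot 10^{-5}$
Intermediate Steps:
$C{\left(m,s \right)} = -118$ ($C{\left(m,s \right)} = -10 + 2 \left(\left(-18\right) 3\right) = -10 + 2 \left(-54\right) = -10 - 108 = -118$)
$\frac{1}{C{\left(-245,-134 \right)} - 20754} = \frac{1}{-118 - 20754} = \frac{1}{-20872} = - \frac{1}{20872}$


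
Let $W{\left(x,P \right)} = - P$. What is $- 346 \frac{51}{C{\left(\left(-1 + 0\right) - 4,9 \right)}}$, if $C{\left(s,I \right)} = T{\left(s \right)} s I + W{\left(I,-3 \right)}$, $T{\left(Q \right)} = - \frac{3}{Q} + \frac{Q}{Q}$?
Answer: $\frac{5882}{23} \approx 255.74$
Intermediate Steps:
$T{\left(Q \right)} = 1 - \frac{3}{Q}$ ($T{\left(Q \right)} = - \frac{3}{Q} + 1 = 1 - \frac{3}{Q}$)
$C{\left(s,I \right)} = 3 + I \left(-3 + s\right)$ ($C{\left(s,I \right)} = \frac{-3 + s}{s} s I - -3 = \left(-3 + s\right) I + 3 = I \left(-3 + s\right) + 3 = 3 + I \left(-3 + s\right)$)
$- 346 \frac{51}{C{\left(\left(-1 + 0\right) - 4,9 \right)}} = - 346 \frac{51}{3 + 9 \left(-3 + \left(\left(-1 + 0\right) - 4\right)\right)} = - 346 \frac{51}{3 + 9 \left(-3 - 5\right)} = - 346 \frac{51}{3 + 9 \left(-8\right)} = - 346 \frac{51}{3 - 72} = - 346 \frac{51}{-69} = - 346 \cdot 51 \left(- \frac{1}{69}\right) = \left(-346\right) \left(- \frac{17}{23}\right) = \frac{5882}{23}$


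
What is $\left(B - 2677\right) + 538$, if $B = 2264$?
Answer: $125$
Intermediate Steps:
$\left(B - 2677\right) + 538 = \left(2264 - 2677\right) + 538 = -413 + 538 = 125$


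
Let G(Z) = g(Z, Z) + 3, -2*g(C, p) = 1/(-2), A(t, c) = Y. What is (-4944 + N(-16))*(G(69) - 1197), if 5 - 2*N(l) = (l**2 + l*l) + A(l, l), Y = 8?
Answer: 49674325/8 ≈ 6.2093e+6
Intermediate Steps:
A(t, c) = 8
g(C, p) = 1/4 (g(C, p) = -1/2/(-2) = -1/2*(-1/2) = 1/4)
G(Z) = 13/4 (G(Z) = 1/4 + 3 = 13/4)
N(l) = -3/2 - l**2 (N(l) = 5/2 - ((l**2 + l*l) + 8)/2 = 5/2 - ((l**2 + l**2) + 8)/2 = 5/2 - (2*l**2 + 8)/2 = 5/2 - (8 + 2*l**2)/2 = 5/2 + (-4 - l**2) = -3/2 - l**2)
(-4944 + N(-16))*(G(69) - 1197) = (-4944 + (-3/2 - 1*(-16)**2))*(13/4 - 1197) = (-4944 + (-3/2 - 1*256))*(-4775/4) = (-4944 + (-3/2 - 256))*(-4775/4) = (-4944 - 515/2)*(-4775/4) = -10403/2*(-4775/4) = 49674325/8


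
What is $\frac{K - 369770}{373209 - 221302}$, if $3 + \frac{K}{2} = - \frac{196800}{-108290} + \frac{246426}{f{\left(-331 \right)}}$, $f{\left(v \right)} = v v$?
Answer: $- \frac{438705934435276}{180227943933583} \approx -2.4342$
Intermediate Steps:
$f{\left(v \right)} = v^{2}$
$K = \frac{2530798854}{1186436069}$ ($K = -6 + 2 \left(- \frac{196800}{-108290} + \frac{246426}{\left(-331\right)^{2}}\right) = -6 + 2 \left(\left(-196800\right) \left(- \frac{1}{108290}\right) + \frac{246426}{109561}\right) = -6 + 2 \left(\frac{19680}{10829} + 246426 \cdot \frac{1}{109561}\right) = -6 + 2 \left(\frac{19680}{10829} + \frac{246426}{109561}\right) = -6 + 2 \cdot \frac{4824707634}{1186436069} = -6 + \frac{9649415268}{1186436069} = \frac{2530798854}{1186436069} \approx 2.1331$)
$\frac{K - 369770}{373209 - 221302} = \frac{\frac{2530798854}{1186436069} - 369770}{373209 - 221302} = - \frac{438705934435276}{1186436069 \cdot 151907} = \left(- \frac{438705934435276}{1186436069}\right) \frac{1}{151907} = - \frac{438705934435276}{180227943933583}$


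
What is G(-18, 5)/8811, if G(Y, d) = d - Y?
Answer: 23/8811 ≈ 0.0026104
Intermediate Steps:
G(-18, 5)/8811 = (5 - 1*(-18))/8811 = (5 + 18)*(1/8811) = 23*(1/8811) = 23/8811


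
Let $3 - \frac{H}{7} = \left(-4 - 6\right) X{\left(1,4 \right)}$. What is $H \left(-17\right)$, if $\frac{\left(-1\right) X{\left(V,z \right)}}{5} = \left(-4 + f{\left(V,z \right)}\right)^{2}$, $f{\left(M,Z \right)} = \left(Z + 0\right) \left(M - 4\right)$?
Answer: $1522843$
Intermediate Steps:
$f{\left(M,Z \right)} = Z \left(-4 + M\right)$
$X{\left(V,z \right)} = - 5 \left(-4 + z \left(-4 + V\right)\right)^{2}$
$H = -89579$ ($H = 21 - 7 \left(-4 - 6\right) \left(- 5 \left(-4 + 4 \left(-4 + 1\right)\right)^{2}\right) = 21 - 7 \left(- 10 \left(- 5 \left(-4 + 4 \left(-3\right)\right)^{2}\right)\right) = 21 - 7 \left(- 10 \left(- 5 \left(-4 - 12\right)^{2}\right)\right) = 21 - 7 \left(- 10 \left(- 5 \left(-16\right)^{2}\right)\right) = 21 - 7 \left(- 10 \left(\left(-5\right) 256\right)\right) = 21 - 7 \left(\left(-10\right) \left(-1280\right)\right) = 21 - 89600 = -89579$)
$H \left(-17\right) = \left(-89579\right) \left(-17\right) = 1522843$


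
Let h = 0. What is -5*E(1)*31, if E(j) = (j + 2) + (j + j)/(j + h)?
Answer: -775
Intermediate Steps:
E(j) = 4 + j (E(j) = (j + 2) + (j + j)/(j + 0) = (2 + j) + (2*j)/j = (2 + j) + 2 = 4 + j)
-5*E(1)*31 = -5*(4 + 1)*31 = -5*5*31 = -25*31 = -775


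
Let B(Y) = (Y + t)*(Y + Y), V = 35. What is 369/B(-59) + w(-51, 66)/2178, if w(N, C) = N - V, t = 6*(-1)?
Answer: 72031/8352630 ≈ 0.0086237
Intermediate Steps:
t = -6
w(N, C) = -35 + N (w(N, C) = N - 1*35 = N - 35 = -35 + N)
B(Y) = 2*Y*(-6 + Y) (B(Y) = (Y - 6)*(Y + Y) = (-6 + Y)*(2*Y) = 2*Y*(-6 + Y))
369/B(-59) + w(-51, 66)/2178 = 369/((2*(-59)*(-6 - 59))) + (-35 - 51)/2178 = 369/((2*(-59)*(-65))) - 86*1/2178 = 369/7670 - 43/1089 = 72031/8352630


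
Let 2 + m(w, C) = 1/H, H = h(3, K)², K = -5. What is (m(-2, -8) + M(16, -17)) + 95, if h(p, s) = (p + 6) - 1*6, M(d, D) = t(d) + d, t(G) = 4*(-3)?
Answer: 874/9 ≈ 97.111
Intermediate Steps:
t(G) = -12
M(d, D) = -12 + d
h(p, s) = p (h(p, s) = (6 + p) - 6 = p)
H = 9 (H = 3² = 9)
m(w, C) = -17/9 (m(w, C) = -2 + 1/9 = -2 + ⅑ = -17/9)
(m(-2, -8) + M(16, -17)) + 95 = (-17/9 + (-12 + 16)) + 95 = (-17/9 + 4) + 95 = 19/9 + 95 = 874/9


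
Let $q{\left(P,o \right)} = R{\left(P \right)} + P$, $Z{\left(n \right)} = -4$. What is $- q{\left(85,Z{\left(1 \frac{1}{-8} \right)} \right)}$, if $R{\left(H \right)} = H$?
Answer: $-170$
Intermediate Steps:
$q{\left(P,o \right)} = 2 P$ ($q{\left(P,o \right)} = P + P = 2 P$)
$- q{\left(85,Z{\left(1 \frac{1}{-8} \right)} \right)} = - 2 \cdot 85 = \left(-1\right) 170 = -170$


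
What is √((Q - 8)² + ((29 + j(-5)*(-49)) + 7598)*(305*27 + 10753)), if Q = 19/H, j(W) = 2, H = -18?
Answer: √46319277817/18 ≈ 11957.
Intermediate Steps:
Q = -19/18 (Q = 19/(-18) = 19*(-1/18) = -19/18 ≈ -1.0556)
√((Q - 8)² + ((29 + j(-5)*(-49)) + 7598)*(305*27 + 10753)) = √((-19/18 - 8)² + ((29 + 2*(-49)) + 7598)*(305*27 + 10753)) = √((-163/18)² + ((29 - 98) + 7598)*(8235 + 10753)) = √(26569/324 + (-69 + 7598)*18988) = √(26569/324 + 7529*18988) = √(26569/324 + 142960652) = √(46319277817/324) = √46319277817/18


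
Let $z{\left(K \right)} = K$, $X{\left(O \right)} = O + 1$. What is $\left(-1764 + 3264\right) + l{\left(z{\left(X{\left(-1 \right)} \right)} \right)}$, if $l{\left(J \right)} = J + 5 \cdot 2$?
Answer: $1510$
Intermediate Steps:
$X{\left(O \right)} = 1 + O$
$l{\left(J \right)} = 10 + J$ ($l{\left(J \right)} = J + 10 = 10 + J$)
$\left(-1764 + 3264\right) + l{\left(z{\left(X{\left(-1 \right)} \right)} \right)} = \left(-1764 + 3264\right) + \left(10 + \left(1 - 1\right)\right) = 1500 + \left(10 + 0\right) = 1500 + 10 = 1510$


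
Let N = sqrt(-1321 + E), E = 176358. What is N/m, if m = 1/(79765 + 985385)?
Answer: 1065150*sqrt(175037) ≈ 4.4563e+8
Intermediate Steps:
N = sqrt(175037) (N = sqrt(-1321 + 176358) = sqrt(175037) ≈ 418.37)
m = 1/1065150 ≈ 9.3884e-7
N/m = sqrt(175037)/(1/1065150) = sqrt(175037)*1065150 = 1065150*sqrt(175037)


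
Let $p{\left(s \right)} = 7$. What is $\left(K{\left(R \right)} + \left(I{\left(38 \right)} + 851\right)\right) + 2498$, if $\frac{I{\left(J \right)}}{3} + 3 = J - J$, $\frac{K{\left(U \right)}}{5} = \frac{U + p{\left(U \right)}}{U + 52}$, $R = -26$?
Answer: $\frac{86745}{26} \approx 3336.3$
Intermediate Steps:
$K{\left(U \right)} = \frac{5 \left(7 + U\right)}{52 + U}$ ($K{\left(U \right)} = 5 \frac{U + 7}{U + 52} = 5 \frac{7 + U}{52 + U} = \frac{5 \left(7 + U\right)}{52 + U}$)
$I{\left(J \right)} = -9$ ($I{\left(J \right)} = -9 + 3 \left(J - J\right) = -9 + 3 \cdot 0 = -9 + 0 = -9$)
$\left(K{\left(R \right)} + \left(I{\left(38 \right)} + 851\right)\right) + 2498 = \left(\frac{5 \left(7 - 26\right)}{52 - 26} + \left(-9 + 851\right)\right) + 2498 = \left(5 \cdot \frac{1}{26} \left(-19\right) + 842\right) + 2498 = \left(- \frac{95}{26} + 842\right) + 2498 = \frac{21797}{26} + 2498 = \frac{86745}{26}$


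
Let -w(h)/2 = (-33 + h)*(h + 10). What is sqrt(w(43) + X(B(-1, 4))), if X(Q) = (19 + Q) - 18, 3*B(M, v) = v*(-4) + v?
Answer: I*sqrt(1063) ≈ 32.604*I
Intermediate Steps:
B(M, v) = -v (B(M, v) = (v*(-4) + v)/3 = (-4*v + v)/3 = (-3*v)/3 = -v)
w(h) = -2*(-33 + h)*(10 + h) (w(h) = -2*(-33 + h)*(h + 10) = -2*(-33 + h)*(10 + h))
X(Q) = 1 + Q
sqrt(w(43) + X(B(-1, 4))) = sqrt((660 - 2*43**2 + 46*43) + (1 - 1*4)) = sqrt((660 - 2*1849 + 1978) + (1 - 4)) = sqrt((660 - 3698 + 1978) - 3) = sqrt(-1060 - 3) = sqrt(-1063) = I*sqrt(1063)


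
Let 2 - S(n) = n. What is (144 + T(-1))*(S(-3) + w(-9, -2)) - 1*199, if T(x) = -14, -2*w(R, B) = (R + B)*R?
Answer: -5984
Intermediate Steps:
S(n) = 2 - n
w(R, B) = -R*(B + R)/2 (w(R, B) = -(R + B)*R/2 = -(B + R)*R/2 = -R*(B + R)/2)
(144 + T(-1))*(S(-3) + w(-9, -2)) - 1*199 = (144 - 14)*((2 - 1*(-3)) - ½*(-9)*(-2 - 9)) - 1*199 = 130*((2 + 3) - ½*(-9)*(-11)) - 199 = 130*(5 - 99/2) - 199 = 130*(-89/2) - 199 = -5785 - 199 = -5984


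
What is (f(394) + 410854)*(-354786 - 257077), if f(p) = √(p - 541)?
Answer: -251386361002 - 4283041*I*√3 ≈ -2.5139e+11 - 7.4184e+6*I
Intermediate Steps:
f(p) = √(-541 + p)
(f(394) + 410854)*(-354786 - 257077) = (√(-541 + 394) + 410854)*(-354786 - 257077) = (√(-147) + 410854)*(-611863) = (7*I*√3 + 410854)*(-611863) = (410854 + 7*I*√3)*(-611863) = -251386361002 - 4283041*I*√3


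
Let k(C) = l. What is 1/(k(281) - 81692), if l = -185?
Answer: -1/81877 ≈ -1.2213e-5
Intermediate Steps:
k(C) = -185
1/(k(281) - 81692) = 1/(-185 - 81692) = 1/(-81877) = -1/81877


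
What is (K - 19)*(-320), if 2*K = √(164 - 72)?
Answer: 6080 - 320*√23 ≈ 4545.3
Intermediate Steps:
K = √23 (K = √(164 - 72)/2 = √92/2 = (2*√23)/2 = √23 ≈ 4.7958)
(K - 19)*(-320) = (√23 - 19)*(-320) = (-19 + √23)*(-320) = 6080 - 320*√23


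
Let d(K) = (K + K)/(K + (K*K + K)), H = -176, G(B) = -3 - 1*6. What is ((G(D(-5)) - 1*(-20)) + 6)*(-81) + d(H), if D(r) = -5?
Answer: -119800/87 ≈ -1377.0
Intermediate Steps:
G(B) = -9 (G(B) = -3 - 6 = -9)
d(K) = 2*K/(K**2 + 2*K) (d(K) = (2*K)/(K + (K**2 + K)) = (2*K)/(K + (K + K**2)) = (2*K)/(K**2 + 2*K) = 2*K/(K**2 + 2*K))
((G(D(-5)) - 1*(-20)) + 6)*(-81) + d(H) = ((-9 - 1*(-20)) + 6)*(-81) + 2/(2 - 176) = ((-9 + 20) + 6)*(-81) + 2/(-174) = (11 + 6)*(-81) + 2*(-1/174) = 17*(-81) - 1/87 = -1377 - 1/87 = -119800/87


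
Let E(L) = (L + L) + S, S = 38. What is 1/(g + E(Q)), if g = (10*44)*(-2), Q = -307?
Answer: -1/1456 ≈ -0.00068681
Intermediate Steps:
E(L) = 38 + 2*L (E(L) = (L + L) + 38 = 2*L + 38 = 38 + 2*L)
g = -880 (g = 440*(-2) = -880)
1/(g + E(Q)) = 1/(-880 + (38 + 2*(-307))) = 1/(-880 + (38 - 614)) = 1/(-880 - 576) = 1/(-1456) = -1/1456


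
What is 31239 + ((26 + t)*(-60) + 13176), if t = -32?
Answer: 44775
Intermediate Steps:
31239 + ((26 + t)*(-60) + 13176) = 31239 + ((26 - 32)*(-60) + 13176) = 31239 + (-6*(-60) + 13176) = 31239 + (360 + 13176) = 31239 + 13536 = 44775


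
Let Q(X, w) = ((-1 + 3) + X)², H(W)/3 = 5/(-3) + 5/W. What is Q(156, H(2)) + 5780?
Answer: 30744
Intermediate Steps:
H(W) = -5 + 15/W (H(W) = 3*(5/(-3) + 5/W) = 3*(5*(-⅓) + 5/W) = 3*(-5/3 + 5/W) = -5 + 15/W)
Q(X, w) = (2 + X)²
Q(156, H(2)) + 5780 = (2 + 156)² + 5780 = 158² + 5780 = 24964 + 5780 = 30744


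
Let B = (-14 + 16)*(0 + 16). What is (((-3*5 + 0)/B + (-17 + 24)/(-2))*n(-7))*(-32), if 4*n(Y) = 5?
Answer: 635/4 ≈ 158.75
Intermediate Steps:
n(Y) = 5/4 (n(Y) = (¼)*5 = 5/4)
B = 32 (B = 2*16 = 32)
(((-3*5 + 0)/B + (-17 + 24)/(-2))*n(-7))*(-32) = (((-3*5 + 0)/32 + (-17 + 24)/(-2))*(5/4))*(-32) = (((-15 + 0)*(1/32) + 7*(-½))*(5/4))*(-32) = ((-15*1/32 - 7/2)*(5/4))*(-32) = ((-15/32 - 7/2)*(5/4))*(-32) = -127/32*5/4*(-32) = -635/128*(-32) = 635/4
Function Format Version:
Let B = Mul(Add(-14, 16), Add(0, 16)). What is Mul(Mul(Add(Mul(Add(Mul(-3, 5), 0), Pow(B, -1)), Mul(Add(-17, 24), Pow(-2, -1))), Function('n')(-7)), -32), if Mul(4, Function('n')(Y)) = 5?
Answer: Rational(635, 4) ≈ 158.75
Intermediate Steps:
Function('n')(Y) = Rational(5, 4) (Function('n')(Y) = Mul(Rational(1, 4), 5) = Rational(5, 4))
B = 32 (B = Mul(2, 16) = 32)
Mul(Mul(Add(Mul(Add(Mul(-3, 5), 0), Pow(B, -1)), Mul(Add(-17, 24), Pow(-2, -1))), Function('n')(-7)), -32) = Mul(Mul(Add(Mul(Add(Mul(-3, 5), 0), Pow(32, -1)), Mul(Add(-17, 24), Pow(-2, -1))), Rational(5, 4)), -32) = Mul(Mul(Add(Mul(Add(-15, 0), Rational(1, 32)), Mul(7, Rational(-1, 2))), Rational(5, 4)), -32) = Mul(Mul(Add(Mul(-15, Rational(1, 32)), Rational(-7, 2)), Rational(5, 4)), -32) = Mul(Mul(Add(Rational(-15, 32), Rational(-7, 2)), Rational(5, 4)), -32) = Mul(Mul(Rational(-127, 32), Rational(5, 4)), -32) = Mul(Rational(-635, 128), -32) = Rational(635, 4)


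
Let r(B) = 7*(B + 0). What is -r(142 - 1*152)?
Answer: 70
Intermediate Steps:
r(B) = 7*B
-r(142 - 1*152) = -7*(142 - 1*152) = -7*(142 - 152) = -7*(-10) = -1*(-70) = 70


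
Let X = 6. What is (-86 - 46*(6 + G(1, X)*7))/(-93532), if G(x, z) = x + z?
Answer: 654/23383 ≈ 0.027969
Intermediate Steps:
(-86 - 46*(6 + G(1, X)*7))/(-93532) = (-86 - 46*(6 + (1 + 6)*7))/(-93532) = (-86 - 46*(6 + 7*7))*(-1/93532) = (-86 - 46*(6 + 49))*(-1/93532) = (-86 - 46*55)*(-1/93532) = (-86 - 2530)*(-1/93532) = -2616*(-1/93532) = 654/23383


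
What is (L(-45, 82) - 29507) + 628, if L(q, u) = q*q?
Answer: -26854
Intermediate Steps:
L(q, u) = q**2
(L(-45, 82) - 29507) + 628 = ((-45)**2 - 29507) + 628 = (2025 - 29507) + 628 = -27482 + 628 = -26854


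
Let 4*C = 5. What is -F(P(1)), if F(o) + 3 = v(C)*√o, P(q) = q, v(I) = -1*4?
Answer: 7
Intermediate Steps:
C = 5/4 (C = (¼)*5 = 5/4 ≈ 1.2500)
v(I) = -4
F(o) = -3 - 4*√o
-F(P(1)) = -(-3 - 4*√1) = -(-3 - 4*1) = -(-3 - 4) = -1*(-7) = 7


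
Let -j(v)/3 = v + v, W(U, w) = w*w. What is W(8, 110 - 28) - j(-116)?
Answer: 6028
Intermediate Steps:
W(U, w) = w²
j(v) = -6*v (j(v) = -3*(v + v) = -6*v)
W(8, 110 - 28) - j(-116) = (110 - 28)² - (-6)*(-116) = 82² - 1*696 = 6724 - 696 = 6028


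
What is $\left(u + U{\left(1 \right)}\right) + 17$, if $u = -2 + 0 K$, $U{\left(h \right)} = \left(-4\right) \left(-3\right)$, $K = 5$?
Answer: $27$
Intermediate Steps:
$U{\left(h \right)} = 12$
$u = -2$ ($u = -2 + 0 \cdot 5 = -2 + 0 = -2$)
$\left(u + U{\left(1 \right)}\right) + 17 = \left(-2 + 12\right) + 17 = 10 + 17 = 27$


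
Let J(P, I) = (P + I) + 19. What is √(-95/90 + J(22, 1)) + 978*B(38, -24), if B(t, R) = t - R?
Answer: 60636 + √1474/6 ≈ 60642.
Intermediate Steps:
J(P, I) = 19 + I + P (J(P, I) = (I + P) + 19 = 19 + I + P)
√(-95/90 + J(22, 1)) + 978*B(38, -24) = √(-95/90 + (19 + 1 + 22)) + 978*(38 - 1*(-24)) = √(-95*1/90 + 42) + 978*(38 + 24) = √(-19/18 + 42) + 978*62 = √(737/18) + 60636 = √1474/6 + 60636 = 60636 + √1474/6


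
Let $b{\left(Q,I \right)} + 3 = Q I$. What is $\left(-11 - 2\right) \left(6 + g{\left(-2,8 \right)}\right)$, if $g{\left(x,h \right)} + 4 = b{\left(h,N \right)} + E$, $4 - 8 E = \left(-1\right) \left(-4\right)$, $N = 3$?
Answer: $-299$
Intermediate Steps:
$b{\left(Q,I \right)} = -3 + I Q$ ($b{\left(Q,I \right)} = -3 + Q I = -3 + I Q$)
$E = 0$ ($E = \frac{1}{2} - \frac{\left(-1\right) \left(-4\right)}{8} = \frac{1}{2} - \frac{1}{2} = 0$)
$g{\left(x,h \right)} = -7 + 3 h$ ($g{\left(x,h \right)} = -4 + \left(\left(-3 + 3 h\right) + 0\right) = -4 + \left(-3 + 3 h\right) = -7 + 3 h$)
$\left(-11 - 2\right) \left(6 + g{\left(-2,8 \right)}\right) = \left(-11 - 2\right) \left(6 + \left(-7 + 3 \cdot 8\right)\right) = \left(-11 - 2\right) \left(6 + \left(-7 + 24\right)\right) = - 13 \left(6 + 17\right) = \left(-13\right) 23 = -299$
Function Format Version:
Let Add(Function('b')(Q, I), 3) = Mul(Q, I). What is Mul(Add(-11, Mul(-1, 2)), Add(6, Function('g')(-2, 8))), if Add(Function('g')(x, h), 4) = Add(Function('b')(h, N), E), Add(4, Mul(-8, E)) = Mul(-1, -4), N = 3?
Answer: -299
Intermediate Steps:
Function('b')(Q, I) = Add(-3, Mul(I, Q)) (Function('b')(Q, I) = Add(-3, Mul(Q, I)) = Add(-3, Mul(I, Q)))
E = 0 (E = Add(Rational(1, 2), Mul(Rational(-1, 8), Mul(-1, -4))) = Add(Rational(1, 2), Mul(Rational(-1, 8), 4)) = Add(Rational(1, 2), Rational(-1, 2)) = 0)
Function('g')(x, h) = Add(-7, Mul(3, h)) (Function('g')(x, h) = Add(-4, Add(Add(-3, Mul(3, h)), 0)) = Add(-4, Add(-3, Mul(3, h))) = Add(-7, Mul(3, h)))
Mul(Add(-11, Mul(-1, 2)), Add(6, Function('g')(-2, 8))) = Mul(Add(-11, Mul(-1, 2)), Add(6, Add(-7, Mul(3, 8)))) = Mul(Add(-11, -2), Add(6, Add(-7, 24))) = Mul(-13, Add(6, 17)) = Mul(-13, 23) = -299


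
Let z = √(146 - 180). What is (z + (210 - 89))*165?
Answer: 19965 + 165*I*√34 ≈ 19965.0 + 962.11*I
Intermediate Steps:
z = I*√34 (z = √(-34) = I*√34 ≈ 5.8309*I)
(z + (210 - 89))*165 = (I*√34 + (210 - 89))*165 = (I*√34 + 121)*165 = (121 + I*√34)*165 = 19965 + 165*I*√34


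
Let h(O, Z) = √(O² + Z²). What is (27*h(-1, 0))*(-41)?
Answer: -1107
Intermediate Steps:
(27*h(-1, 0))*(-41) = (27*√((-1)² + 0²))*(-41) = (27*√(1 + 0))*(-41) = (27*√1)*(-41) = (27*1)*(-41) = 27*(-41) = -1107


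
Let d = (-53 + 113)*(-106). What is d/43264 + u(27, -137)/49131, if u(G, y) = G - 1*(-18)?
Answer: -4312865/29522272 ≈ -0.14609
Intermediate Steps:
d = -6360 (d = 60*(-106) = -6360)
u(G, y) = 18 + G (u(G, y) = G + 18 = 18 + G)
d/43264 + u(27, -137)/49131 = -6360/43264 + (18 + 27)/49131 = -6360*1/43264 + 45*(1/49131) = -795/5408 + 5/5459 = -4312865/29522272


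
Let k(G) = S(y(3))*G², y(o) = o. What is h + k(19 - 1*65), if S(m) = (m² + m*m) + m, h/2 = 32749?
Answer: 109934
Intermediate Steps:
h = 65498 (h = 2*32749 = 65498)
S(m) = m + 2*m² (S(m) = (m² + m²) + m = 2*m² + m = m + 2*m²)
k(G) = 21*G² (k(G) = (3*(1 + 2*3))*G² = (3*(1 + 6))*G² = (3*7)*G² = 21*G²)
h + k(19 - 1*65) = 65498 + 21*(19 - 1*65)² = 65498 + 21*(19 - 65)² = 65498 + 21*(-46)² = 65498 + 21*2116 = 65498 + 44436 = 109934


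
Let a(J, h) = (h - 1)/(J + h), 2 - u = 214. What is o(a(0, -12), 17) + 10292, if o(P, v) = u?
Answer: 10080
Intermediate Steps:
u = -212 (u = 2 - 1*214 = 2 - 214 = -212)
a(J, h) = (-1 + h)/(J + h)
o(P, v) = -212
o(a(0, -12), 17) + 10292 = -212 + 10292 = 10080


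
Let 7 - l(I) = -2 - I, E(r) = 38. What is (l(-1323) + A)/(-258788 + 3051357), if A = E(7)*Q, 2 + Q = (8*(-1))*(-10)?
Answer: 1650/2792569 ≈ 0.00059085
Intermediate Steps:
l(I) = 9 + I (l(I) = 7 - (-2 - I) = 7 + (2 + I) = 9 + I)
Q = 78 (Q = -2 + (8*(-1))*(-10) = -2 - 8*(-10) = -2 + 80 = 78)
A = 2964 (A = 38*78 = 2964)
(l(-1323) + A)/(-258788 + 3051357) = ((9 - 1323) + 2964)/(-258788 + 3051357) = (-1314 + 2964)/2792569 = 1650*(1/2792569) = 1650/2792569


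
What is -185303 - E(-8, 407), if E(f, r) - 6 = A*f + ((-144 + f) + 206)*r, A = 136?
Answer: -206199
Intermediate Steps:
E(f, r) = 6 + 136*f + r*(62 + f) (E(f, r) = 6 + (136*f + ((-144 + f) + 206)*r) = 6 + (136*f + (62 + f)*r) = 6 + (136*f + r*(62 + f)) = 6 + 136*f + r*(62 + f))
-185303 - E(-8, 407) = -185303 - (6 + 62*407 + 136*(-8) - 8*407) = -185303 - (6 + 25234 - 1088 - 3256) = -185303 - 1*20896 = -185303 - 20896 = -206199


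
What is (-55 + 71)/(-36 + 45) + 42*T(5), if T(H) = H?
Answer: 1906/9 ≈ 211.78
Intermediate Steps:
(-55 + 71)/(-36 + 45) + 42*T(5) = (-55 + 71)/(-36 + 45) + 42*5 = 16/9 + 210 = 1906/9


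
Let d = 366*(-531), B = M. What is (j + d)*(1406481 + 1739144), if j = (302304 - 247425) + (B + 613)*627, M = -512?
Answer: -239507887500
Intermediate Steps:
B = -512
d = -194346
j = 118206 (j = (302304 - 247425) + (-512 + 613)*627 = 54879 + 101*627 = 54879 + 63327 = 118206)
(j + d)*(1406481 + 1739144) = (118206 - 194346)*(1406481 + 1739144) = -76140*3145625 = -239507887500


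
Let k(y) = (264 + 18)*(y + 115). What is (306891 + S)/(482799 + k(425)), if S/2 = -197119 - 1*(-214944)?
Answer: 342541/635079 ≈ 0.53937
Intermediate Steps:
S = 35650 (S = 2*(-197119 - 1*(-214944)) = 2*(-197119 + 214944) = 2*17825 = 35650)
k(y) = 32430 + 282*y (k(y) = 282*(115 + y) = 32430 + 282*y)
(306891 + S)/(482799 + k(425)) = (306891 + 35650)/(482799 + (32430 + 282*425)) = 342541/(482799 + (32430 + 119850)) = 342541/(482799 + 152280) = 342541/635079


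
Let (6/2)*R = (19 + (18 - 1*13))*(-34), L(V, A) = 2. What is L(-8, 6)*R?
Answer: -544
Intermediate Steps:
R = -272 (R = ((19 + (18 - 1*13))*(-34))/3 = ((19 + (18 - 13))*(-34))/3 = ((19 + 5)*(-34))/3 = (24*(-34))/3 = (1/3)*(-816) = -272)
L(-8, 6)*R = 2*(-272) = -544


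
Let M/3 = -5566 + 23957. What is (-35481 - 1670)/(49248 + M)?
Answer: -37151/104421 ≈ -0.35578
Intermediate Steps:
M = 55173 (M = 3*(-5566 + 23957) = 3*18391 = 55173)
(-35481 - 1670)/(49248 + M) = (-35481 - 1670)/(49248 + 55173) = -37151/104421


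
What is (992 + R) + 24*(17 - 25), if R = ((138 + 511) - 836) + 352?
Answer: 965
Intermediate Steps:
R = 165 (R = (649 - 836) + 352 = -187 + 352 = 165)
(992 + R) + 24*(17 - 25) = (992 + 165) + 24*(17 - 25) = 1157 + 24*(-8) = 1157 - 192 = 965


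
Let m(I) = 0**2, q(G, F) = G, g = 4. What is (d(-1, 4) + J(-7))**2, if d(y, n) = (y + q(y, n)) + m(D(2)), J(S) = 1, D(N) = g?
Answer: 1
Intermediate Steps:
D(N) = 4
m(I) = 0
d(y, n) = 2*y (d(y, n) = (y + y) + 0 = 2*y + 0 = 2*y)
(d(-1, 4) + J(-7))**2 = (2*(-1) + 1)**2 = (-2 + 1)**2 = (-1)**2 = 1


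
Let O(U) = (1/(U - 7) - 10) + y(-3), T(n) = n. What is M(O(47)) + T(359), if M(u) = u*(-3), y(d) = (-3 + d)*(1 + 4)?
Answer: 19157/40 ≈ 478.92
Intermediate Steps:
y(d) = -15 + 5*d (y(d) = (-3 + d)*5 = -15 + 5*d)
O(U) = -40 + 1/(-7 + U) (O(U) = (1/(U - 7) - 10) + (-15 + 5*(-3)) = (1/(-7 + U) - 10) + (-15 - 15) = (-10 + 1/(-7 + U)) - 30 = -40 + 1/(-7 + U))
M(u) = -3*u
M(O(47)) + T(359) = -3*(281 - 40*47)/(-7 + 47) + 359 = -3*(281 - 1880)/40 + 359 = -3*(-1599)/40 + 359 = -3*(-1599/40) + 359 = 4797/40 + 359 = 19157/40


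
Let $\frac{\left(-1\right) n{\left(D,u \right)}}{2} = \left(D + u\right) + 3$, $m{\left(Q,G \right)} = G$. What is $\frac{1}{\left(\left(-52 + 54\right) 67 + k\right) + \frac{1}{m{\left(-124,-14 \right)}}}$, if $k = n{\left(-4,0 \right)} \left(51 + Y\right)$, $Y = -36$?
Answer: $\frac{14}{2295} \approx 0.0061002$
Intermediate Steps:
$n{\left(D,u \right)} = -6 - 2 D - 2 u$ ($n{\left(D,u \right)} = - 2 \left(\left(D + u\right) + 3\right) = - 2 \left(3 + D + u\right) = -6 - 2 D - 2 u$)
$k = 30$ ($k = \left(-6 - -8 - 0\right) \left(51 - 36\right) = \left(-6 + 8 + 0\right) 15 = 2 \cdot 15 = 30$)
$\frac{1}{\left(\left(-52 + 54\right) 67 + k\right) + \frac{1}{m{\left(-124,-14 \right)}}} = \frac{1}{\left(\left(-52 + 54\right) 67 + 30\right) + \frac{1}{-14}} = \frac{1}{\left(2 \cdot 67 + 30\right) - \frac{1}{14}} = \frac{1}{\left(134 + 30\right) - \frac{1}{14}} = \frac{1}{164 - \frac{1}{14}} = \frac{1}{\frac{2295}{14}} = \frac{14}{2295}$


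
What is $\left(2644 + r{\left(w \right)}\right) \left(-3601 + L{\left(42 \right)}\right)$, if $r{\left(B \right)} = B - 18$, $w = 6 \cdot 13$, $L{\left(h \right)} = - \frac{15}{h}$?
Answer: $- \frac{68166488}{7} \approx -9.7381 \cdot 10^{6}$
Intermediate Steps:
$w = 78$
$r{\left(B \right)} = -18 + B$
$\left(2644 + r{\left(w \right)}\right) \left(-3601 + L{\left(42 \right)}\right) = \left(2644 + \left(-18 + 78\right)\right) \left(-3601 - \frac{15}{42}\right) = \left(2644 + 60\right) \left(-3601 - \frac{5}{14}\right) = 2704 \left(-3601 - \frac{5}{14}\right) = 2704 \left(- \frac{50419}{14}\right) = - \frac{68166488}{7}$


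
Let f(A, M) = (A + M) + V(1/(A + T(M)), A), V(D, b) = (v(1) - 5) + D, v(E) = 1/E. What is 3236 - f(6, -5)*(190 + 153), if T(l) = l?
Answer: 3922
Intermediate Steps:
V(D, b) = -4 + D (V(D, b) = (1/1 - 5) + D = (1 - 5) + D = -4 + D)
f(A, M) = -4 + A + M + 1/(A + M) (f(A, M) = (A + M) + (-4 + 1/(A + M)) = -4 + A + M + 1/(A + M))
3236 - f(6, -5)*(190 + 153) = 3236 - (1 + (6 - 5)*(-4 + 6 - 5))/(6 - 5)*(190 + 153) = 3236 - (1 + 1*(-3))/1*343 = 3236 - 1*(1 - 3)*343 = 3236 - 1*(-2)*343 = 3236 - (-2)*343 = 3236 - 1*(-686) = 3236 + 686 = 3922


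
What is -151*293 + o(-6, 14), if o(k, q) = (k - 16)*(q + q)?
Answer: -44859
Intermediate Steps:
o(k, q) = 2*q*(-16 + k) (o(k, q) = (-16 + k)*(2*q) = 2*q*(-16 + k))
-151*293 + o(-6, 14) = -151*293 + 2*14*(-16 - 6) = -44243 + 2*14*(-22) = -44243 - 616 = -44859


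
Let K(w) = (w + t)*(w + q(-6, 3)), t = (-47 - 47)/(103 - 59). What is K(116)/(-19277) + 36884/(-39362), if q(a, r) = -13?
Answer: -12899134763/8346594014 ≈ -1.5454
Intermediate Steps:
t = -47/22 (t = -94/44 = -94*1/44 = -47/22 ≈ -2.1364)
K(w) = (-13 + w)*(-47/22 + w) (K(w) = (w - 47/22)*(w - 13) = (-47/22 + w)*(-13 + w) = (-13 + w)*(-47/22 + w))
K(116)/(-19277) + 36884/(-39362) = (611/22 + 116² - 333/22*116)/(-19277) + 36884/(-39362) = (611/22 + 13456 - 19314/11)*(-1/19277) + 36884*(-1/39362) = (258015/22)*(-1/19277) - 18442/19681 = -258015/424094 - 18442/19681 = -12899134763/8346594014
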